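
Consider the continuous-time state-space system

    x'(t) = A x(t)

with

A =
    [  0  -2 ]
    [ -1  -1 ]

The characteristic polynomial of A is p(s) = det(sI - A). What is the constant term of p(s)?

-2

For a 2×2 matrix, det(sI - A) = s^2 - (tr A)s + det A.
tr A = -1, det A = -2.
So p(s) = s^2 + s - 2.
The constant term is -2.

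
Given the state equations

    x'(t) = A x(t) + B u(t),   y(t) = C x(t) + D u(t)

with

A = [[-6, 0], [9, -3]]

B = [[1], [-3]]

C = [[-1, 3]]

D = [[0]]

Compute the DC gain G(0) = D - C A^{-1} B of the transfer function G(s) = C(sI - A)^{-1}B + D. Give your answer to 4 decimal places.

-1.6667

G(0) = C(-A)^{-1}B + D = -C A^{-1} B + D.
det A = 18, so A^{-1} = (1/18)·adj(A) = [[-1/6, 0], [-1/2, -1/3]]
A^{-1} B = [-1/6, 1/2]^T
C A^{-1} B = 5/3
G(0) = D - C A^{-1} B = 0 - (5/3) = -5/3 ≈ -1.6667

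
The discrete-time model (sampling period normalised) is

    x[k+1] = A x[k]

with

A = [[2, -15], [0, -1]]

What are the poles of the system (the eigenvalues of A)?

det(zI - A) = z^2 - (tr A)z + det A, with tr A = 2 + (-1) = 1 and det A = 2·(-1) - (-15)·0 = -2 - 0 = -2.
So p(z) = det(zI - A) = z^2 - z - 2.
Factor z^2 - z - 2: two numbers with sum 1 and product -2 are 2 and -1, so z^2 - z - 2 = (z - 2)(z + 1).
Hence p(z) = (z - 2) (z + 1), with roots -1, 2.

-1, 2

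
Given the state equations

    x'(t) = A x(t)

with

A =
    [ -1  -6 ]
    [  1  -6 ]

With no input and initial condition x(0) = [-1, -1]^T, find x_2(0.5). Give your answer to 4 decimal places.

-0.0475

det(sI - A) = s^2 - (tr A)s + det A, with tr A = (-1) + (-6) = -7 and det A = (-1)·(-6) - (-6)·1 = 6 - (-6) = 12.
So p(s) = det(sI - A) = s^2 + 7s + 12.
Factor s^2 + 7s + 12: two numbers with sum -7 and product 12 are -3 and -4, so s^2 + 7s + 12 = (s + 3)(s + 4).
Hence p(s) = (s + 3) (s + 4), with roots -4, -3.
The eigenvalues -4, -3 are distinct and real, so A is diagonalisable and x(t) = e^{At} x(0) = V diag(e^{λ_i t}) V^{-1} x(0), where the columns of V are the eigenvectors.
λ = -4: A - (-4)I = [[3, -6], [1, -2]]. Row 1 gives 3·v1 + (-6)·v2 = 0, so take v_1 = [-2, -1]^T.
λ = -3: A - (-3)I = [[2, -6], [1, -3]]. Row 1 gives 2·v1 + (-6)·v2 = 0, so take v_2 = [3, 1]^T.
V = [v_1 v_2] = [[-2, 3], [-1, 1]] has det V = 1, so V^{-1} = adj(V)/det V = [[1, -3], [1, -2]].
Modal coordinates z(0) = V^{-1} x(0): 1·(-1) + (-3)·(-1) = 2; 1·(-1) + (-2)·(-1) = 1; so z(0) = [2, 1]^T.
x_2(t) = Σ_i (v_i)_2 · z_i(0) · e^{λ_i t} (row 2 of V times the modal terms).
x_2(0.5) = (-1)·2·e^{-4·0.5} + 1·1·e^{-3·0.5} = (-2)·0.135335 + 1·0.223130 = -0.0475.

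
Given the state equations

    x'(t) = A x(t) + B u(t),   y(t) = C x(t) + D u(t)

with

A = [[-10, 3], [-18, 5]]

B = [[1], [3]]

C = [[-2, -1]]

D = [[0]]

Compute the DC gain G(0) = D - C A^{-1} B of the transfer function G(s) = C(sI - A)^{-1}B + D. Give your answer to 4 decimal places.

-5.0000

G(0) = C(-A)^{-1}B + D = -C A^{-1} B + D.
det A = 4, so A^{-1} = (1/4)·adj(A) = [[5/4, -3/4], [9/2, -5/2]]
A^{-1} B = [-1, -3]^T
C A^{-1} B = 5
G(0) = D - C A^{-1} B = 0 - (5) = -5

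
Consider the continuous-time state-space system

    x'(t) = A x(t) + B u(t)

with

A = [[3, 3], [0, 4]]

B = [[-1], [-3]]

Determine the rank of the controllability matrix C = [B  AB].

AB = [[-12], [-12]]
Controllability matrix C = [B  AB] = [[-1, -12], [-3, -12]]
det(C) = (-1)·(-12) - (-12)·(-3) = 12 - 36 = -24 ≠ 0, so rank(C) = 2.
rank(C) = 2 = n, so the pair (A, B) is completely controllable.

2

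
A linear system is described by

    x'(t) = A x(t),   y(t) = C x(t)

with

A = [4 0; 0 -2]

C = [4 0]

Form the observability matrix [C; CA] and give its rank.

CA = [[16, 0]]
Observability matrix O = [C; CA] = [[4, 0], [16, 0]]
Every row of O is a scalar multiple of row 1 = [4, 0] (multipliers 1, 4), so the rows span a one-dimensional space.
O ≠ 0, hence rank(O) = 1.
rank(O) = 1 < n = 2, so the pair (A, C) is not completely observable.

1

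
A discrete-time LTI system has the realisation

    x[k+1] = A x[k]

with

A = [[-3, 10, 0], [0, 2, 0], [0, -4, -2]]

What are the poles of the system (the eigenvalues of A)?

-3, -2, 2

det(zI - A) = z^3 - (tr A)z^2 + (M11 + M22 + M33)z - det A, where Mii is the 2×2 principal minor of A obtained by deleting row i and column i.
tr A = (-3) + 2 + (-2) = -3; M11 = 2·(-2) - 0·(-4) = -4 - 0 = -4; M22 = (-3)·(-2) - 0·0 = 6 - 0 = 6; M33 = (-3)·2 - 10·0 = -6 - 0 = -6; sum of minors = -4.
det A = (-3)·(2·(-2) - 0·(-4)) - 10·(0·(-2) - 0·0) + 0·(0·(-4) - 2·0) = (-3)·(-4) - 10·0 + 0·0 = 12.
So p(z) = det(zI - A) = z^3 + 3z^2 - 4z - 12.
Rational-root test: any integer root divides -12. Testing small divisors, z = -2 works: p(-2) = -8 + 12 + 8 + (-12) = 0, so (z + 2) is a factor.
Dividing, p(z) = (z + 2)(z^2 + z - 6).
Factor z^2 + z - 6: two numbers with sum -1 and product -6 are 2 and -3, so z^2 + z - 6 = (z - 2)(z + 3).
Hence p(z) = (z - 2) (z + 2) (z + 3), with roots -3, -2, 2.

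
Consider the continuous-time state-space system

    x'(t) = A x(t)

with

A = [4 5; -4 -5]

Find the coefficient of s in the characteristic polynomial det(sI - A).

For a 2×2 matrix, det(sI - A) = s^2 - (tr A)s + det A.
tr A = -1, det A = 0.
So p(s) = s^2 + s.
The coefficient of s is 1.

1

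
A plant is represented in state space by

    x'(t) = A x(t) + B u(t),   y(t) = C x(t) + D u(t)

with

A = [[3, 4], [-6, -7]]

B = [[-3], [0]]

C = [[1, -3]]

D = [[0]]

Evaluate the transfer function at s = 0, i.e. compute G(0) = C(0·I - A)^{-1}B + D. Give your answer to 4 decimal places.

-25.0000

G(0) = C(-A)^{-1}B + D = -C A^{-1} B + D.
det A = 3, so A^{-1} = (1/3)·adj(A) = [[-7/3, -4/3], [2, 1]]
A^{-1} B = [7, -6]^T
C A^{-1} B = 25
G(0) = D - C A^{-1} B = 0 - (25) = -25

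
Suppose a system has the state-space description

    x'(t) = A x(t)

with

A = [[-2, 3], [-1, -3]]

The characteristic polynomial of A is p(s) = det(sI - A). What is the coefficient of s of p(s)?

For a 2×2 matrix, det(sI - A) = s^2 - (tr A)s + det A.
tr A = -5, det A = 9.
So p(s) = s^2 + 5s + 9.
The coefficient of s is 5.

5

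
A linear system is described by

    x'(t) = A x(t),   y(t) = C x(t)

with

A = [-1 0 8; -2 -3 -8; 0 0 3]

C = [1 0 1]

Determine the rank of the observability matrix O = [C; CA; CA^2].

CA = [[-1, 0, 11]]
CA^2 = [[1, 0, 25]]
Observability matrix O = [C; CA; CA^2] = [[1, 0, 1], [-1, 0, 11], [1, 0, 25]]
Column 2 of O is identically zero, so rank(O) ≤ 2.
The 2×2 minor from rows 1, 2, columns 1, 3 is 1·11 - 1·(-1) = 11 - (-1) = 12 ≠ 0, so rank(O) = 2.
rank(O) = 2 < n = 3, so the pair (A, C) is not completely observable.

2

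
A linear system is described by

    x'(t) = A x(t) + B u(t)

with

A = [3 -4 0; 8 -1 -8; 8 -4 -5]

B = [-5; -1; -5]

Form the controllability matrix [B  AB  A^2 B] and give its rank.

2

AB = [[-11], [1], [-11]]
A^2B = [[-37], [-1], [-37]]
Controllability matrix C = [B  AB  A^2B] = [[-5, -11, -37], [-1, 1, -1], [-5, -11, -37]]
The rows r1, r2, r3 of C are linearly dependent: -r1 + r3 = 0 (check each entry), so rank(C) ≤ 2.
The 2×2 minor from rows 1, 2, columns 1, 2 is (-5)·1 - (-11)·(-1) = -5 - 11 = -16 ≠ 0, so rank(C) = 2.
rank(C) = 2 < n = 3, so the pair (A, B) is not completely controllable.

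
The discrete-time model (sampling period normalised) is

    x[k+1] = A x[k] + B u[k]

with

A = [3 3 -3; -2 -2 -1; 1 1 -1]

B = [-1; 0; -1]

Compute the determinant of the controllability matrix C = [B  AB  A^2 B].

18

AB = [[0], [3], [0]]
A^2B = [[9], [-6], [3]]
Controllability matrix C = [B  AB  A^2B] = [[-1, 0, 9], [0, 3, -6], [-1, 0, 3]]
Expanding along the first row, det(C) = (-1)·(3·3 - (-6)·0) - 0·(0·3 - (-6)·(-1)) + 9·(0·0 - 3·(-1)) = (-1)·9 - 0·(-6) + 9·3 = 18
Since det(C) ≠ 0, rank(C) = 3 and the system is completely controllable.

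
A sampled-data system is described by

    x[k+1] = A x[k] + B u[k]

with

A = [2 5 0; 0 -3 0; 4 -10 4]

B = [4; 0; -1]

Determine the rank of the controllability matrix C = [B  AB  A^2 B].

2

AB = [[8], [0], [12]]
A^2B = [[16], [0], [80]]
Controllability matrix C = [B  AB  A^2B] = [[4, 8, 16], [0, 0, 0], [-1, 12, 80]]
Row 2 of C is identically zero, so rank(C) ≤ 2.
The 2×2 minor from rows 1, 3, columns 1, 2 is 4·12 - 8·(-1) = 48 - (-8) = 56 ≠ 0, so rank(C) = 2.
rank(C) = 2 < n = 3, so the pair (A, B) is not completely controllable.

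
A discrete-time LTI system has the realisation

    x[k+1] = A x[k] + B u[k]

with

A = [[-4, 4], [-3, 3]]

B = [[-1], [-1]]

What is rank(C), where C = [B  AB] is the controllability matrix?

1

AB = [[0], [0]]
Controllability matrix C = [B  AB] = [[-1, 0], [-1, 0]]
Every column of C is a scalar multiple of column 1 = [-1, -1] (multipliers 1, 0), so the columns span a one-dimensional space.
C ≠ 0, hence rank(C) = 1.
rank(C) = 1 < n = 2, so the pair (A, B) is not completely controllable.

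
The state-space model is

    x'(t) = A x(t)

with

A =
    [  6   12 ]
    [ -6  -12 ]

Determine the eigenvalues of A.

det(sI - A) = s^2 - (tr A)s + det A, with tr A = 6 + (-12) = -6 and det A = 6·(-12) - 12·(-6) = -72 - (-72) = 0.
So p(s) = det(sI - A) = s^2 + 6s.
Factor s^2 + 6s: two numbers with sum -6 and product 0 are 0 and -6, so s^2 + 6s = s(s + 6).
Hence p(s) = s (s + 6), with roots -6, 0.
At least one eigenvalue has non-negative real part, so the system is not asymptotically stable.

-6, 0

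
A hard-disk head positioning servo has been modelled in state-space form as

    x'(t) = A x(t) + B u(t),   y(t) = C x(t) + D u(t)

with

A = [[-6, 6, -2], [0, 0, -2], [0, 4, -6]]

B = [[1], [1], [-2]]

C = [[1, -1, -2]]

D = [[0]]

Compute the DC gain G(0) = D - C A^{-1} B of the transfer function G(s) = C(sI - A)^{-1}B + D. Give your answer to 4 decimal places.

-1.0000

G(0) = C(-A)^{-1}B + D = -C A^{-1} B + D.
det A = -48, so A^{-1} = (1/-48)·adj(A) = [[-1/6, -7/12, 1/4], [0, -3/4, 1/4], [0, -1/2, 0]]
A^{-1} B = [-5/4, -5/4, -1/2]^T
C A^{-1} B = 1
G(0) = D - C A^{-1} B = 0 - (1) = -1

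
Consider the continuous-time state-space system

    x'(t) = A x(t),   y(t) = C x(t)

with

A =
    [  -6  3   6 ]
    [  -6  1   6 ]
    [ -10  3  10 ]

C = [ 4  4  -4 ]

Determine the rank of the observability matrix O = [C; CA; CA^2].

2

CA = [[-8, 4, 8]]
CA^2 = [[-56, 4, 56]]
Observability matrix O = [C; CA; CA^2] = [[4, 4, -4], [-8, 4, 8], [-56, 4, 56]]
The columns c1, c2, c3 of O are linearly dependent: c1 + c3 = 0 (check each entry), so rank(O) ≤ 2.
The 2×2 minor from rows 1, 2, columns 1, 2 is 4·4 - 4·(-8) = 16 - (-32) = 48 ≠ 0, so rank(O) = 2.
rank(O) = 2 < n = 3, so the pair (A, C) is not completely observable.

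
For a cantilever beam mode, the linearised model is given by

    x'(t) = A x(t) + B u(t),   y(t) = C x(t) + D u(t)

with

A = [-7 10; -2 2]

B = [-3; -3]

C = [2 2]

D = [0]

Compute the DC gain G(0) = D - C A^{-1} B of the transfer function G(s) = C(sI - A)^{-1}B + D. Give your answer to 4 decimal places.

-13.0000

G(0) = C(-A)^{-1}B + D = -C A^{-1} B + D.
det A = 6, so A^{-1} = (1/6)·adj(A) = [[1/3, -5/3], [1/3, -7/6]]
A^{-1} B = [4, 5/2]^T
C A^{-1} B = 13
G(0) = D - C A^{-1} B = 0 - (13) = -13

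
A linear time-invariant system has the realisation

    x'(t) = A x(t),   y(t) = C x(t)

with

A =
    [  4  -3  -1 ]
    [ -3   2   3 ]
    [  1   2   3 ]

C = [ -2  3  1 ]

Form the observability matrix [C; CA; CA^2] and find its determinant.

CA = [[-16, 14, 14]]
CA^2 = [[-92, 104, 100]]
Observability matrix O = [C; CA; CA^2] = [[-2, 3, 1], [-16, 14, 14], [-92, 104, 100]]
Expanding along the first row, det(O) = (-2)·(14·100 - 14·104) - 3·((-16)·100 - 14·(-92)) + 1·((-16)·104 - 14·(-92)) = (-2)·(-56) - 3·(-312) + 1·(-376) = 672
Since det(O) ≠ 0, rank(O) = 3 and the system is completely observable.

672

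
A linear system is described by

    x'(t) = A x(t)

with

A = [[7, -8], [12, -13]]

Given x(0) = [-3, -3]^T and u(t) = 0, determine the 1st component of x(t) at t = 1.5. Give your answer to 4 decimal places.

det(sI - A) = s^2 - (tr A)s + det A, with tr A = 7 + (-13) = -6 and det A = 7·(-13) - (-8)·12 = -91 - (-96) = 5.
So p(s) = det(sI - A) = s^2 + 6s + 5.
Factor s^2 + 6s + 5: two numbers with sum -6 and product 5 are -1 and -5, so s^2 + 6s + 5 = (s + 1)(s + 5).
Hence p(s) = (s + 1) (s + 5), with roots -5, -1.
The eigenvalues -5, -1 are distinct and real, so A is diagonalisable and x(t) = e^{At} x(0) = V diag(e^{λ_i t}) V^{-1} x(0), where the columns of V are the eigenvectors.
λ = -5: A - (-5)I = [[12, -8], [12, -8]]. Row 1 gives 12·v1 + (-8)·v2 = 0, so take v_1 = [2, 3]^T.
λ = -1: A - (-1)I = [[8, -8], [12, -12]]. Row 1 gives 8·v1 + (-8)·v2 = 0, so take v_2 = [1, 1]^T.
V = [v_1 v_2] = [[2, 1], [3, 1]] has det V = -1, so V^{-1} = adj(V)/det V = [[-1, 1], [3, -2]].
Modal coordinates z(0) = V^{-1} x(0): (-1)·(-3) + 1·(-3) = 0; 3·(-3) + (-2)·(-3) = -3; so z(0) = [0, -3]^T.
x_1(t) = Σ_i (v_i)_1 · z_i(0) · e^{λ_i t} (row 1 of V times the modal terms).
x_1(1.5) = 2·0·e^{-5·1.5} + 1·(-3)·e^{-1·1.5} = 0·0.000553 + (-3)·0.223130 = -0.6694.

-0.6694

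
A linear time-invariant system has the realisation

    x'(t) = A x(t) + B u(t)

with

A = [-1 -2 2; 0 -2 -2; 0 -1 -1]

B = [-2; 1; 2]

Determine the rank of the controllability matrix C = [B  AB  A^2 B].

3

AB = [[4], [-6], [-3]]
A^2B = [[2], [18], [9]]
Controllability matrix C = [B  AB  A^2B] = [[-2, 4, 2], [1, -6, 18], [2, -3, 9]]
det(C) = (-2)·((-6)·9 - 18·(-3)) - 4·(1·9 - 18·2) + 2·(1·(-3) - (-6)·2) = (-2)·0 - 4·(-27) + 2·9 = 126 ≠ 0, so rank(C) = 3.
rank(C) = 3 = n, so the pair (A, B) is completely controllable.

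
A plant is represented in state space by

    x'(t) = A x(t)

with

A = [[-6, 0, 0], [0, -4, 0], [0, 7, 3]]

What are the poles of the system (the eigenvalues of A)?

-6, -4, 3

det(sI - A) = s^3 - (tr A)s^2 + (M11 + M22 + M33)s - det A, where Mii is the 2×2 principal minor of A obtained by deleting row i and column i.
tr A = (-6) + (-4) + 3 = -7; M11 = (-4)·3 - 0·7 = -12 - 0 = -12; M22 = (-6)·3 - 0·0 = -18 - 0 = -18; M33 = (-6)·(-4) - 0·0 = 24 - 0 = 24; sum of minors = -6.
det A = (-6)·((-4)·3 - 0·7) - 0·(0·3 - 0·0) + 0·(0·7 - (-4)·0) = (-6)·(-12) - 0·0 + 0·0 = 72.
So p(s) = det(sI - A) = s^3 + 7s^2 - 6s - 72.
Rational-root test: any integer root divides -72. Testing small divisors, s = 3 works: p(3) = 27 + 63 + (-18) + (-72) = 0, so (s - 3) is a factor.
Dividing, p(s) = (s - 3)(s^2 + 10s + 24).
Factor s^2 + 10s + 24: two numbers with sum -10 and product 24 are -4 and -6, so s^2 + 10s + 24 = (s + 4)(s + 6).
Hence p(s) = (s - 3) (s + 4) (s + 6), with roots -6, -4, 3.
At least one eigenvalue has non-negative real part, so the system is not asymptotically stable.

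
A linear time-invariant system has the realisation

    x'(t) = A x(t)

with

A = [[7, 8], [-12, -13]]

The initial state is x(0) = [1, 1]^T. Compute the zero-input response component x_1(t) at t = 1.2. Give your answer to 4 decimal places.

1.4961

det(sI - A) = s^2 - (tr A)s + det A, with tr A = 7 + (-13) = -6 and det A = 7·(-13) - 8·(-12) = -91 - (-96) = 5.
So p(s) = det(sI - A) = s^2 + 6s + 5.
Factor s^2 + 6s + 5: two numbers with sum -6 and product 5 are -1 and -5, so s^2 + 6s + 5 = (s + 1)(s + 5).
Hence p(s) = (s + 1) (s + 5), with roots -5, -1.
The eigenvalues -5, -1 are distinct and real, so A is diagonalisable and x(t) = e^{At} x(0) = V diag(e^{λ_i t}) V^{-1} x(0), where the columns of V are the eigenvectors.
λ = -5: A - (-5)I = [[12, 8], [-12, -8]]. Row 1 gives 12·v1 + 8·v2 = 0, so take v_1 = [-2, 3]^T.
λ = -1: A - (-1)I = [[8, 8], [-12, -12]]. Row 1 gives 8·v1 + 8·v2 = 0, so take v_2 = [1, -1]^T.
V = [v_1 v_2] = [[-2, 1], [3, -1]] has det V = -1, so V^{-1} = adj(V)/det V = [[1, 1], [3, 2]].
Modal coordinates z(0) = V^{-1} x(0): 1·1 + 1·1 = 2; 3·1 + 2·1 = 5; so z(0) = [2, 5]^T.
x_1(t) = Σ_i (v_i)_1 · z_i(0) · e^{λ_i t} (row 1 of V times the modal terms).
x_1(1.2) = (-2)·2·e^{-5·1.2} + 1·5·e^{-1·1.2} = (-4)·0.002479 + 5·0.301194 = 1.4961.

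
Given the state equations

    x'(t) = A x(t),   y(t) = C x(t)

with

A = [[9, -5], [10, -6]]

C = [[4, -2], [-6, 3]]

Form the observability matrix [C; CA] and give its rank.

CA = [[16, -8], [-24, 12]]
Observability matrix O = [C; CA] = [[4, -2], [-6, 3], [16, -8], [-24, 12]]
Every row of O is a scalar multiple of row 1 = [4, -2] (multipliers 1, -3/2, 4, -6), so the rows span a one-dimensional space.
O ≠ 0, hence rank(O) = 1.
rank(O) = 1 < n = 2, so the pair (A, C) is not completely observable.

1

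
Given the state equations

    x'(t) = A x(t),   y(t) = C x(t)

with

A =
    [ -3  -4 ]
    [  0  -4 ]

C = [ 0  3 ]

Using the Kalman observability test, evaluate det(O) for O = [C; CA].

0

CA = [[0, -12]]
Observability matrix O = [C; CA] = [[0, 3], [0, -12]]
det(O) = 0·(-12) - 3·0 = 0 - 0 = 0
Since det(O) = 0, rank(O) < 2 and the system is not completely observable.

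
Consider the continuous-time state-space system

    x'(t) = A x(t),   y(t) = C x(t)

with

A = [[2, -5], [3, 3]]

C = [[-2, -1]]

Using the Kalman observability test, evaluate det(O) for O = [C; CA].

CA = [[-7, 7]]
Observability matrix O = [C; CA] = [[-2, -1], [-7, 7]]
det(O) = (-2)·7 - (-1)·(-7) = -14 - 7 = -21
Since det(O) ≠ 0, rank(O) = 2 and the system is completely observable.

-21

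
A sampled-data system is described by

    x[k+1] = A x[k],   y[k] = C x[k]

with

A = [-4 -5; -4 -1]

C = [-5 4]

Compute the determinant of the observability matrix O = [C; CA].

-121

CA = [[4, 21]]
Observability matrix O = [C; CA] = [[-5, 4], [4, 21]]
det(O) = (-5)·21 - 4·4 = -105 - 16 = -121
Since det(O) ≠ 0, rank(O) = 2 and the system is completely observable.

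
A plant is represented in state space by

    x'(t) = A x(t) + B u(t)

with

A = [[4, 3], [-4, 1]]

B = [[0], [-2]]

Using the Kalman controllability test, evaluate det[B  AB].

-12

AB = [[-6], [-2]]
Controllability matrix C = [B  AB] = [[0, -6], [-2, -2]]
det(C) = 0·(-2) - (-6)·(-2) = 0 - 12 = -12
Since det(C) ≠ 0, rank(C) = 2 and the system is completely controllable.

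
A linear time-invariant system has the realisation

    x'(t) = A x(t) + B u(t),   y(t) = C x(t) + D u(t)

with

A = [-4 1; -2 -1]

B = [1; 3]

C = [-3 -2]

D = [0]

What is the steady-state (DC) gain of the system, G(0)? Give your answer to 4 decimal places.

-5.3333

G(0) = C(-A)^{-1}B + D = -C A^{-1} B + D.
det A = 6, so A^{-1} = (1/6)·adj(A) = [[-1/6, -1/6], [1/3, -2/3]]
A^{-1} B = [-2/3, -5/3]^T
C A^{-1} B = 16/3
G(0) = D - C A^{-1} B = 0 - (16/3) = -16/3 ≈ -5.3333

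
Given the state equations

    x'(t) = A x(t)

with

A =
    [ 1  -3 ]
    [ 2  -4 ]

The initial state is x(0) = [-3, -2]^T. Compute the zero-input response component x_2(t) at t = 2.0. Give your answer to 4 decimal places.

-0.2707

det(sI - A) = s^2 - (tr A)s + det A, with tr A = 1 + (-4) = -3 and det A = 1·(-4) - (-3)·2 = -4 - (-6) = 2.
So p(s) = det(sI - A) = s^2 + 3s + 2.
Factor s^2 + 3s + 2: two numbers with sum -3 and product 2 are -1 and -2, so s^2 + 3s + 2 = (s + 1)(s + 2).
Hence p(s) = (s + 1) (s + 2), with roots -2, -1.
The eigenvalues -2, -1 are distinct and real, so A is diagonalisable and x(t) = e^{At} x(0) = V diag(e^{λ_i t}) V^{-1} x(0), where the columns of V are the eigenvectors.
λ = -2: A - (-2)I = [[3, -3], [2, -2]]. Row 1 gives 3·v1 + (-3)·v2 = 0, so take v_1 = [-1, -1]^T.
λ = -1: A - (-1)I = [[2, -3], [2, -3]]. Row 1 gives 2·v1 + (-3)·v2 = 0, so take v_2 = [3, 2]^T.
V = [v_1 v_2] = [[-1, 3], [-1, 2]] has det V = 1, so V^{-1} = adj(V)/det V = [[2, -3], [1, -1]].
Modal coordinates z(0) = V^{-1} x(0): 2·(-3) + (-3)·(-2) = 0; 1·(-3) + (-1)·(-2) = -1; so z(0) = [0, -1]^T.
x_2(t) = Σ_i (v_i)_2 · z_i(0) · e^{λ_i t} (row 2 of V times the modal terms).
x_2(2.0) = (-1)·0·e^{-2·2.0} + 2·(-1)·e^{-1·2.0} = 0·0.018316 + (-2)·0.135335 = -0.2707.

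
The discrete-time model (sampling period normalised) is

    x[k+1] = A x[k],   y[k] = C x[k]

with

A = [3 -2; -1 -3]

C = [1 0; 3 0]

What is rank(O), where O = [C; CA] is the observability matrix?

CA = [[3, -2], [9, -6]]
Observability matrix O = [C; CA] = [[1, 0], [3, 0], [3, -2], [9, -6]]
Take the 2×2 submatrix of O formed by rows 1, 3: [[1, 0], [3, -2]]. Its determinant is 1·(-2) - 0·3 = -2 - 0 = -2 ≠ 0.
So rank(O) ≥ 2; since O has 2 columns, rank(O) = 2.
rank(O) = 2 = n, so the pair (A, C) is completely observable.

2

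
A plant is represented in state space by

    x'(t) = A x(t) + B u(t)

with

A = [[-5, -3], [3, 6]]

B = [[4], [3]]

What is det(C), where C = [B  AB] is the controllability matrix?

AB = [[-29], [30]]
Controllability matrix C = [B  AB] = [[4, -29], [3, 30]]
det(C) = 4·30 - (-29)·3 = 120 - (-87) = 207
Since det(C) ≠ 0, rank(C) = 2 and the system is completely controllable.

207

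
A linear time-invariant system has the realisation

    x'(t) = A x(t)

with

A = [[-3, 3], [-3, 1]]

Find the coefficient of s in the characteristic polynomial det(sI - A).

For a 2×2 matrix, det(sI - A) = s^2 - (tr A)s + det A.
tr A = -2, det A = 6.
So p(s) = s^2 + 2s + 6.
The coefficient of s is 2.

2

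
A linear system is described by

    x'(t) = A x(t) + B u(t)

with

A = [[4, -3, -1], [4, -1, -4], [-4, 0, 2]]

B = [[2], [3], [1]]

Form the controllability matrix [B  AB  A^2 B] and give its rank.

3

AB = [[-2], [1], [-6]]
A^2B = [[-5], [15], [-4]]
Controllability matrix C = [B  AB  A^2B] = [[2, -2, -5], [3, 1, 15], [1, -6, -4]]
det(C) = 2·(1·(-4) - 15·(-6)) - (-2)·(3·(-4) - 15·1) + (-5)·(3·(-6) - 1·1) = 2·86 - (-2)·(-27) + (-5)·(-19) = 213 ≠ 0, so rank(C) = 3.
rank(C) = 3 = n, so the pair (A, B) is completely controllable.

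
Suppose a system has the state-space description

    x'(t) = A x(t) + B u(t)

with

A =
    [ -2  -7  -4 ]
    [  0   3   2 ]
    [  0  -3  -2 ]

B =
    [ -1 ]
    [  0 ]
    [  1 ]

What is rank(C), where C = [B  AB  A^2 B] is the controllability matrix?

2

AB = [[-2], [2], [-2]]
A^2B = [[-2], [2], [-2]]
Controllability matrix C = [B  AB  A^2B] = [[-1, -2, -2], [0, 2, 2], [1, -2, -2]]
The rows r1, r2, r3 of C are linearly dependent: r1 + 2·r2 + r3 = 0 (check each entry), so rank(C) ≤ 2.
The 2×2 minor from rows 1, 2, columns 1, 2 is (-1)·2 - (-2)·0 = -2 - 0 = -2 ≠ 0, so rank(C) = 2.
rank(C) = 2 < n = 3, so the pair (A, B) is not completely controllable.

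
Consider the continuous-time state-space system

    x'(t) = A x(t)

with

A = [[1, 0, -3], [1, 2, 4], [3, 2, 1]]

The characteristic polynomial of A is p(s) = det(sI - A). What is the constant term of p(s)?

Expand det(sI - A) for the 3×3 matrix.
p(s) = s^3 - 4s^2 + 6s - 6.
(Check: constant term = det(-A) = (-1)^3 det A = -6; coefficient of s^2 = -tr A = -4.)
The constant term is -6.

-6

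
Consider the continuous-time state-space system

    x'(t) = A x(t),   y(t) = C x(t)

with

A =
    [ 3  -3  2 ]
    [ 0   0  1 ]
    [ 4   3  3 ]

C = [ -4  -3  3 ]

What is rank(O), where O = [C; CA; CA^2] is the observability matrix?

CA = [[0, 21, -2]]
CA^2 = [[-8, -6, 15]]
Observability matrix O = [C; CA; CA^2] = [[-4, -3, 3], [0, 21, -2], [-8, -6, 15]]
det(O) = (-4)·(21·15 - (-2)·(-6)) - (-3)·(0·15 - (-2)·(-8)) + 3·(0·(-6) - 21·(-8)) = (-4)·303 - (-3)·(-16) + 3·168 = -756 ≠ 0, so rank(O) = 3.
rank(O) = 3 = n, so the pair (A, C) is completely observable.

3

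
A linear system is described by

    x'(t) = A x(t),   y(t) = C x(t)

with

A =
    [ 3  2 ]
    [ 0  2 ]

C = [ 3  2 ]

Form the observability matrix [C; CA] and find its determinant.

12

CA = [[9, 10]]
Observability matrix O = [C; CA] = [[3, 2], [9, 10]]
det(O) = 3·10 - 2·9 = 30 - 18 = 12
Since det(O) ≠ 0, rank(O) = 2 and the system is completely observable.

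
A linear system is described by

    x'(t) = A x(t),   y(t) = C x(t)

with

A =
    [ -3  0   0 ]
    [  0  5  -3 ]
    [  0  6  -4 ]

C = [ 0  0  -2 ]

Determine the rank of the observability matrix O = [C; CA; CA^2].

2

CA = [[0, -12, 8]]
CA^2 = [[0, -12, 4]]
Observability matrix O = [C; CA; CA^2] = [[0, 0, -2], [0, -12, 8], [0, -12, 4]]
Column 1 of O is identically zero, so rank(O) ≤ 2.
The 2×2 minor from rows 1, 2, columns 2, 3 is 0·8 - (-2)·(-12) = 0 - 24 = -24 ≠ 0, so rank(O) = 2.
rank(O) = 2 < n = 3, so the pair (A, C) is not completely observable.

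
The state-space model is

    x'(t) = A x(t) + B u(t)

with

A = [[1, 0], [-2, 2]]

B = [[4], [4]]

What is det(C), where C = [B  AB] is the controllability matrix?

-16

AB = [[4], [0]]
Controllability matrix C = [B  AB] = [[4, 4], [4, 0]]
det(C) = 4·0 - 4·4 = 0 - 16 = -16
Since det(C) ≠ 0, rank(C) = 2 and the system is completely controllable.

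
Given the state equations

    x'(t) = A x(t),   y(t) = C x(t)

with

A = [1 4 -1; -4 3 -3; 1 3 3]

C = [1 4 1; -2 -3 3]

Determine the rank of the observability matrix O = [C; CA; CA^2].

3

CA = [[-14, 19, -10], [13, -8, 20]]
CA^2 = [[-100, -29, -73], [65, 88, 71]]
Observability matrix O = [C; CA; CA^2] = [[1, 4, 1], [-2, -3, 3], [-14, 19, -10], [13, -8, 20], [-100, -29, -73], [65, 88, 71]]
Take the 3×3 submatrix of O formed by rows 1, 2, 3: [[1, 4, 1], [-2, -3, 3], [-14, 19, -10]]. Its determinant is 1·((-3)·(-10) - 3·19) - 4·((-2)·(-10) - 3·(-14)) + 1·((-2)·19 - (-3)·(-14)) = 1·(-27) - 4·62 + 1·(-80) = -355 ≠ 0.
So rank(O) ≥ 3; since O has 3 columns, rank(O) = 3.
rank(O) = 3 = n, so the pair (A, C) is completely observable.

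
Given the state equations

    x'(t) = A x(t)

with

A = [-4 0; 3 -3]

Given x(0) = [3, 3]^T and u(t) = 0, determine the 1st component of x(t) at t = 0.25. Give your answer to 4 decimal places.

det(sI - A) = s^2 - (tr A)s + det A, with tr A = (-4) + (-3) = -7 and det A = (-4)·(-3) - 0·3 = 12 - 0 = 12.
So p(s) = det(sI - A) = s^2 + 7s + 12.
Factor s^2 + 7s + 12: two numbers with sum -7 and product 12 are -3 and -4, so s^2 + 7s + 12 = (s + 3)(s + 4).
Hence p(s) = (s + 3) (s + 4), with roots -4, -3.
The eigenvalues -4, -3 are distinct and real, so A is diagonalisable and x(t) = e^{At} x(0) = V diag(e^{λ_i t}) V^{-1} x(0), where the columns of V are the eigenvectors.
λ = -4: A - (-4)I = [[0, 0], [3, 1]]. Row 2 gives 3·v1 + 1·v2 = 0, so take v_1 = [1, -3]^T.
λ = -3: A - (-3)I = [[-1, 0], [3, 0]]. Row 1 gives (-1)·v1 + 0·v2 = 0, so take v_2 = [0, 1]^T.
V = [v_1 v_2] = [[1, 0], [-3, 1]] has det V = 1, so V^{-1} = adj(V)/det V = [[1, 0], [3, 1]].
Modal coordinates z(0) = V^{-1} x(0): 1·3 + 0·3 = 3; 3·3 + 1·3 = 12; so z(0) = [3, 12]^T.
x_1(t) = Σ_i (v_i)_1 · z_i(0) · e^{λ_i t} (row 1 of V times the modal terms).
x_1(0.25) = 1·3·e^{-4·0.25} + 0·12·e^{-3·0.25} = 3·0.367879 + 0·0.472367 = 1.1036.

1.1036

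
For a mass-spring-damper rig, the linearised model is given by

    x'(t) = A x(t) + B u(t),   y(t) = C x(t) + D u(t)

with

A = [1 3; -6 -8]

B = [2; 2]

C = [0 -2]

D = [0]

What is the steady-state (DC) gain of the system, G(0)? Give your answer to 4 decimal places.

G(0) = C(-A)^{-1}B + D = -C A^{-1} B + D.
det A = 10, so A^{-1} = (1/10)·adj(A) = [[-4/5, -3/10], [3/5, 1/10]]
A^{-1} B = [-11/5, 7/5]^T
C A^{-1} B = -14/5
G(0) = D - C A^{-1} B = 0 - (-14/5) = 14/5 ≈ 2.8000

2.8000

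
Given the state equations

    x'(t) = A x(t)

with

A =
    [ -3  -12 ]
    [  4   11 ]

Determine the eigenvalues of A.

3, 5

det(sI - A) = s^2 - (tr A)s + det A, with tr A = (-3) + 11 = 8 and det A = (-3)·11 - (-12)·4 = -33 - (-48) = 15.
So p(s) = det(sI - A) = s^2 - 8s + 15.
Factor s^2 - 8s + 15: two numbers with sum 8 and product 15 are 5 and 3, so s^2 - 8s + 15 = (s - 5)(s - 3).
Hence p(s) = (s - 5) (s - 3), with roots 3, 5.
At least one eigenvalue has non-negative real part, so the system is not asymptotically stable.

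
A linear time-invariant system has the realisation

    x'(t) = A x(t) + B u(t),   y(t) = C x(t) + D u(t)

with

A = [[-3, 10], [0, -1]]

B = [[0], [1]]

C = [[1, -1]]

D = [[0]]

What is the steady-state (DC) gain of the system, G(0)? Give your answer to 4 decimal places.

2.3333

G(0) = C(-A)^{-1}B + D = -C A^{-1} B + D.
det A = 3, so A^{-1} = (1/3)·adj(A) = [[-1/3, -10/3], [0, -1]]
A^{-1} B = [-10/3, -1]^T
C A^{-1} B = -7/3
G(0) = D - C A^{-1} B = 0 - (-7/3) = 7/3 ≈ 2.3333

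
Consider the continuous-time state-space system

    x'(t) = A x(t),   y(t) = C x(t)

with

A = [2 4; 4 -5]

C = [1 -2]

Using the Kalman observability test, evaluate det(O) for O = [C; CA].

CA = [[-6, 14]]
Observability matrix O = [C; CA] = [[1, -2], [-6, 14]]
det(O) = 1·14 - (-2)·(-6) = 14 - 12 = 2
Since det(O) ≠ 0, rank(O) = 2 and the system is completely observable.

2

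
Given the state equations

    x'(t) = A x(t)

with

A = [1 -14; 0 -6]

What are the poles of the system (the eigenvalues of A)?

det(sI - A) = s^2 - (tr A)s + det A, with tr A = 1 + (-6) = -5 and det A = 1·(-6) - (-14)·0 = -6 - 0 = -6.
So p(s) = det(sI - A) = s^2 + 5s - 6.
Factor s^2 + 5s - 6: two numbers with sum -5 and product -6 are 1 and -6, so s^2 + 5s - 6 = (s - 1)(s + 6).
Hence p(s) = (s - 1) (s + 6), with roots -6, 1.
At least one eigenvalue has non-negative real part, so the system is not asymptotically stable.

-6, 1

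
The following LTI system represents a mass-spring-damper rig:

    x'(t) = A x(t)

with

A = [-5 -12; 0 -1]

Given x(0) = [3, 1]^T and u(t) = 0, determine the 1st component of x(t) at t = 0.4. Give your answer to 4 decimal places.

det(sI - A) = s^2 - (tr A)s + det A, with tr A = (-5) + (-1) = -6 and det A = (-5)·(-1) - (-12)·0 = 5 - 0 = 5.
So p(s) = det(sI - A) = s^2 + 6s + 5.
Factor s^2 + 6s + 5: two numbers with sum -6 and product 5 are -1 and -5, so s^2 + 6s + 5 = (s + 1)(s + 5).
Hence p(s) = (s + 1) (s + 5), with roots -5, -1.
The eigenvalues -5, -1 are distinct and real, so A is diagonalisable and x(t) = e^{At} x(0) = V diag(e^{λ_i t}) V^{-1} x(0), where the columns of V are the eigenvectors.
λ = -5: A - (-5)I = [[0, -12], [0, 4]]. Row 1 gives 0·v1 + (-12)·v2 = 0, so take v_1 = [-1, 0]^T.
λ = -1: A - (-1)I = [[-4, -12], [0, 0]]. Row 1 gives (-4)·v1 + (-12)·v2 = 0, so take v_2 = [3, -1]^T.
V = [v_1 v_2] = [[-1, 3], [0, -1]] has det V = 1, so V^{-1} = adj(V)/det V = [[-1, -3], [0, -1]].
Modal coordinates z(0) = V^{-1} x(0): (-1)·3 + (-3)·1 = -6; 0·3 + (-1)·1 = -1; so z(0) = [-6, -1]^T.
x_1(t) = Σ_i (v_i)_1 · z_i(0) · e^{λ_i t} (row 1 of V times the modal terms).
x_1(0.4) = (-1)·(-6)·e^{-5·0.4} + 3·(-1)·e^{-1·0.4} = 6·0.135335 + (-3)·0.670320 = -1.1989.

-1.1989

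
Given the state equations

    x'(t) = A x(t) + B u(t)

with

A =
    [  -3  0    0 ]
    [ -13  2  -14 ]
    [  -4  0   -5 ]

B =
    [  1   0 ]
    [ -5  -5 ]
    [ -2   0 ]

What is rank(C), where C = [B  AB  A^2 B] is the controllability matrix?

AB = [[-3, 0], [5, -10], [6, 0]]
A^2B = [[9, 0], [-35, -20], [-18, 0]]
Controllability matrix C = [B  AB  A^2B] = [[1, 0, -3, 0, 9, 0], [-5, -5, 5, -10, -35, -20], [-2, 0, 6, 0, -18, 0]]
The rows r1, r2, r3 of C are linearly dependent: 2·r1 + r3 = 0 (check each entry), so rank(C) ≤ 2.
The 2×2 minor from rows 1, 2, columns 1, 2 is 1·(-5) - 0·(-5) = -5 - 0 = -5 ≠ 0, so rank(C) = 2.
rank(C) = 2 < n = 3, so the pair (A, B) is not completely controllable.

2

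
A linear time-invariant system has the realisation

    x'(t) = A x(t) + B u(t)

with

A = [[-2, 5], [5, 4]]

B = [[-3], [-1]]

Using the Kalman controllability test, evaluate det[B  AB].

58

AB = [[1], [-19]]
Controllability matrix C = [B  AB] = [[-3, 1], [-1, -19]]
det(C) = (-3)·(-19) - 1·(-1) = 57 - (-1) = 58
Since det(C) ≠ 0, rank(C) = 2 and the system is completely controllable.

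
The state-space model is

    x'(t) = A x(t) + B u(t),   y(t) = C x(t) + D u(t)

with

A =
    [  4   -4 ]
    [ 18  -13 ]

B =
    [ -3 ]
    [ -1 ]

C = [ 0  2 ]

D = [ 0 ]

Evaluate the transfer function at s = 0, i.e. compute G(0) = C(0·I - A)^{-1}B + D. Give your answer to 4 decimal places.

-5.0000

G(0) = C(-A)^{-1}B + D = -C A^{-1} B + D.
det A = 20, so A^{-1} = (1/20)·adj(A) = [[-13/20, 1/5], [-9/10, 1/5]]
A^{-1} B = [7/4, 5/2]^T
C A^{-1} B = 5
G(0) = D - C A^{-1} B = 0 - (5) = -5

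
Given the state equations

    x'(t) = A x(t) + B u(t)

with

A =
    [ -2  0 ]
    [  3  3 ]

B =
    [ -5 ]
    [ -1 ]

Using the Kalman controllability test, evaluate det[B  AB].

100

AB = [[10], [-18]]
Controllability matrix C = [B  AB] = [[-5, 10], [-1, -18]]
det(C) = (-5)·(-18) - 10·(-1) = 90 - (-10) = 100
Since det(C) ≠ 0, rank(C) = 2 and the system is completely controllable.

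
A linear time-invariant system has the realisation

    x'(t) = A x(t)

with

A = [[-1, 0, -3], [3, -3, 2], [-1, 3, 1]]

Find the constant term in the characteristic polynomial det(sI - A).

Expand det(sI - A) for the 3×3 matrix.
p(s) = s^3 + 3s^2 - 10s + 9.
(Check: constant term = det(-A) = (-1)^3 det A = 9; coefficient of s^2 = -tr A = 3.)
The constant term is 9.

9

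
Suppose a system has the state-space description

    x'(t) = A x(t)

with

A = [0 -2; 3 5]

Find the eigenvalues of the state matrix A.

2, 3

det(sI - A) = s^2 - (tr A)s + det A, with tr A = 0 + 5 = 5 and det A = 0·5 - (-2)·3 = 0 - (-6) = 6.
So p(s) = det(sI - A) = s^2 - 5s + 6.
Factor s^2 - 5s + 6: two numbers with sum 5 and product 6 are 3 and 2, so s^2 - 5s + 6 = (s - 3)(s - 2).
Hence p(s) = (s - 3) (s - 2), with roots 2, 3.
At least one eigenvalue has non-negative real part, so the system is not asymptotically stable.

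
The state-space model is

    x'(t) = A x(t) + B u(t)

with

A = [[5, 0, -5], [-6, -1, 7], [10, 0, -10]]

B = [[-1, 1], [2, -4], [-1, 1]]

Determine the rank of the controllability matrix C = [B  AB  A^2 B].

AB = [[0, 0], [-3, 5], [0, 0]]
A^2B = [[0, 0], [3, -5], [0, 0]]
Controllability matrix C = [B  AB  A^2B] = [[-1, 1, 0, 0, 0, 0], [2, -4, -3, 5, 3, -5], [-1, 1, 0, 0, 0, 0]]
The rows r1, r2, r3 of C are linearly dependent: -r1 + r3 = 0 (check each entry), so rank(C) ≤ 2.
The 2×2 minor from rows 1, 2, columns 1, 2 is (-1)·(-4) - 1·2 = 4 - 2 = 2 ≠ 0, so rank(C) = 2.
rank(C) = 2 < n = 3, so the pair (A, B) is not completely controllable.

2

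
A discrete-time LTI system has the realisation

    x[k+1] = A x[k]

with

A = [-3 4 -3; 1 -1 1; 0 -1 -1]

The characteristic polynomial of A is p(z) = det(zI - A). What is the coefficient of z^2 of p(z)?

5

Expand det(zI - A) for the 3×3 matrix.
p(z) = z^3 + 5z^2 + 4z - 1.
(Check: constant term = det(-A) = (-1)^3 det A = -1; coefficient of z^2 = -tr A = 5.)
The coefficient of z^2 is 5.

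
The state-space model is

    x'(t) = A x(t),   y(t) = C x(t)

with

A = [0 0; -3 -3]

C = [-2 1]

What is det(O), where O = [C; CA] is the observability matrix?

9

CA = [[-3, -3]]
Observability matrix O = [C; CA] = [[-2, 1], [-3, -3]]
det(O) = (-2)·(-3) - 1·(-3) = 6 - (-3) = 9
Since det(O) ≠ 0, rank(O) = 2 and the system is completely observable.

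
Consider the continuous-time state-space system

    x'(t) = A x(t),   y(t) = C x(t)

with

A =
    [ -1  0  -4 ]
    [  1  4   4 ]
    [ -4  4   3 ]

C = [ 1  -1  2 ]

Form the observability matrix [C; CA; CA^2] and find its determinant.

-576

CA = [[-10, 4, -2]]
CA^2 = [[22, 8, 50]]
Observability matrix O = [C; CA; CA^2] = [[1, -1, 2], [-10, 4, -2], [22, 8, 50]]
Expanding along the first row, det(O) = 1·(4·50 - (-2)·8) - (-1)·((-10)·50 - (-2)·22) + 2·((-10)·8 - 4·22) = 1·216 - (-1)·(-456) + 2·(-168) = -576
Since det(O) ≠ 0, rank(O) = 3 and the system is completely observable.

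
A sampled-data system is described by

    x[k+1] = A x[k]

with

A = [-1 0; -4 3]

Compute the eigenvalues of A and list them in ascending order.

-1, 3

det(zI - A) = z^2 - (tr A)z + det A, with tr A = (-1) + 3 = 2 and det A = (-1)·3 - 0·(-4) = -3 - 0 = -3.
So p(z) = det(zI - A) = z^2 - 2z - 3.
Factor z^2 - 2z - 3: two numbers with sum 2 and product -3 are 3 and -1, so z^2 - 2z - 3 = (z - 3)(z + 1).
Hence p(z) = (z - 3) (z + 1), with roots -1, 3.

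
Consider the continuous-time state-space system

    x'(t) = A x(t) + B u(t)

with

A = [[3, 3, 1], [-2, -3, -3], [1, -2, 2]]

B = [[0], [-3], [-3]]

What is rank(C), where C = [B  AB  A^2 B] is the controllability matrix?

3

AB = [[-12], [18], [0]]
A^2B = [[18], [-30], [-48]]
Controllability matrix C = [B  AB  A^2B] = [[0, -12, 18], [-3, 18, -30], [-3, 0, -48]]
det(C) = 0·(18·(-48) - (-30)·0) - (-12)·((-3)·(-48) - (-30)·(-3)) + 18·((-3)·0 - 18·(-3)) = 0·(-864) - (-12)·54 + 18·54 = 1620 ≠ 0, so rank(C) = 3.
rank(C) = 3 = n, so the pair (A, B) is completely controllable.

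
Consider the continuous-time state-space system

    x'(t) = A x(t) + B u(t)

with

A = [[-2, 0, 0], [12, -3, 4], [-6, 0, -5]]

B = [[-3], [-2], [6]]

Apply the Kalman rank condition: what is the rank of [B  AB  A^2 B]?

2

AB = [[6], [-6], [-12]]
A^2B = [[-12], [42], [24]]
Controllability matrix C = [B  AB  A^2B] = [[-3, 6, -12], [-2, -6, 42], [6, -12, 24]]
The rows r1, r2, r3 of C are linearly dependent: 2·r1 + r3 = 0 (check each entry), so rank(C) ≤ 2.
The 2×2 minor from rows 1, 2, columns 1, 2 is (-3)·(-6) - 6·(-2) = 18 - (-12) = 30 ≠ 0, so rank(C) = 2.
rank(C) = 2 < n = 3, so the pair (A, B) is not completely controllable.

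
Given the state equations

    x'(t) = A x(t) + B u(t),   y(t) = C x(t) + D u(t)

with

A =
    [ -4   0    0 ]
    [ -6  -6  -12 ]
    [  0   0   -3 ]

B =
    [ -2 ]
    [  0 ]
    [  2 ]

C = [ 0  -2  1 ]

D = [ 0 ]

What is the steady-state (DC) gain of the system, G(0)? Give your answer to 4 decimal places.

G(0) = C(-A)^{-1}B + D = -C A^{-1} B + D.
det A = -72, so A^{-1} = (1/-72)·adj(A) = [[-1/4, 0, 0], [1/4, -1/6, 2/3], [0, 0, -1/3]]
A^{-1} B = [1/2, 5/6, -2/3]^T
C A^{-1} B = -7/3
G(0) = D - C A^{-1} B = 0 - (-7/3) = 7/3 ≈ 2.3333

2.3333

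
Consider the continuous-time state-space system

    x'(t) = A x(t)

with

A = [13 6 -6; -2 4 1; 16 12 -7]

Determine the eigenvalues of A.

1, 4, 5

det(sI - A) = s^3 - (tr A)s^2 + (M11 + M22 + M33)s - det A, where Mii is the 2×2 principal minor of A obtained by deleting row i and column i.
tr A = 13 + 4 + (-7) = 10; M11 = 4·(-7) - 1·12 = -28 - 12 = -40; M22 = 13·(-7) - (-6)·16 = -91 - (-96) = 5; M33 = 13·4 - 6·(-2) = 52 - (-12) = 64; sum of minors = 29.
det A = 13·(4·(-7) - 1·12) - 6·((-2)·(-7) - 1·16) + (-6)·((-2)·12 - 4·16) = 13·(-40) - 6·(-2) + (-6)·(-88) = 20.
So p(s) = det(sI - A) = s^3 - 10s^2 + 29s - 20.
Rational-root test: any integer root divides -20. Testing small divisors, s = 1 works: p(1) = 1 + (-10) + 29 + (-20) = 0, so (s - 1) is a factor.
Dividing, p(s) = (s - 1)(s^2 - 9s + 20).
Factor s^2 - 9s + 20: two numbers with sum 9 and product 20 are 5 and 4, so s^2 - 9s + 20 = (s - 5)(s - 4).
Hence p(s) = (s - 5) (s - 4) (s - 1), with roots 1, 4, 5.
At least one eigenvalue has non-negative real part, so the system is not asymptotically stable.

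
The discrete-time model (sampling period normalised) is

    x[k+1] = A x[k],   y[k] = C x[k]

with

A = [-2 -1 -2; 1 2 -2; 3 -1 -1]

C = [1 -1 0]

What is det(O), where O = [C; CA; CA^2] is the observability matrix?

CA = [[-3, -3, 0]]
CA^2 = [[3, -3, 12]]
Observability matrix O = [C; CA; CA^2] = [[1, -1, 0], [-3, -3, 0], [3, -3, 12]]
Expanding along the first row, det(O) = 1·((-3)·12 - 0·(-3)) - (-1)·((-3)·12 - 0·3) + 0·((-3)·(-3) - (-3)·3) = 1·(-36) - (-1)·(-36) + 0·18 = -72
Since det(O) ≠ 0, rank(O) = 3 and the system is completely observable.

-72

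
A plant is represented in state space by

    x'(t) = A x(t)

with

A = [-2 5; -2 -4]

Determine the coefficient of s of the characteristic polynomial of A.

For a 2×2 matrix, det(sI - A) = s^2 - (tr A)s + det A.
tr A = -6, det A = 18.
So p(s) = s^2 + 6s + 18.
The coefficient of s is 6.

6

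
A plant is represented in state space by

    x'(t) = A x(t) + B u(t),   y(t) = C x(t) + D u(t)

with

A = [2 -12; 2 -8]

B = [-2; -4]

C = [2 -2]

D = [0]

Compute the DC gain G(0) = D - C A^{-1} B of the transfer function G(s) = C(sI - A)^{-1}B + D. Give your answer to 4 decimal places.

7.0000

G(0) = C(-A)^{-1}B + D = -C A^{-1} B + D.
det A = 8, so A^{-1} = (1/8)·adj(A) = [[-1, 3/2], [-1/4, 1/4]]
A^{-1} B = [-4, -1/2]^T
C A^{-1} B = -7
G(0) = D - C A^{-1} B = 0 - (-7) = 7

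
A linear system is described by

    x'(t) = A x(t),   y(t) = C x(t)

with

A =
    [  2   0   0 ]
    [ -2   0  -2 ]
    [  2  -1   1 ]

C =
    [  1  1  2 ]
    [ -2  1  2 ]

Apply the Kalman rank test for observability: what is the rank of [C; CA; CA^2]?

3

CA = [[4, -2, 0], [-2, -2, 0]]
CA^2 = [[12, 0, 4], [0, 0, 4]]
Observability matrix O = [C; CA; CA^2] = [[1, 1, 2], [-2, 1, 2], [4, -2, 0], [-2, -2, 0], [12, 0, 4], [0, 0, 4]]
Take the 3×3 submatrix of O formed by rows 1, 2, 3: [[1, 1, 2], [-2, 1, 2], [4, -2, 0]]. Its determinant is 1·(1·0 - 2·(-2)) - 1·((-2)·0 - 2·4) + 2·((-2)·(-2) - 1·4) = 1·4 - 1·(-8) + 2·0 = 12 ≠ 0.
So rank(O) ≥ 3; since O has 3 columns, rank(O) = 3.
rank(O) = 3 = n, so the pair (A, C) is completely observable.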